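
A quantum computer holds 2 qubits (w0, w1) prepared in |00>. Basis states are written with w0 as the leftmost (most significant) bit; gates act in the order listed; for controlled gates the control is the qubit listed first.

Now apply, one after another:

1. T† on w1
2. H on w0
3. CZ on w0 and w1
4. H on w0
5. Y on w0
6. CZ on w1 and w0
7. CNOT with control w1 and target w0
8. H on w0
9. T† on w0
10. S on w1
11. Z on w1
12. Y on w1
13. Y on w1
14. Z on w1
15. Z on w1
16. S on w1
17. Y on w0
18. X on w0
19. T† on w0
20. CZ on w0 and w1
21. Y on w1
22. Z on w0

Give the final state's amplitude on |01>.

|01> carries amplitude -sqrt(2)*I/2 in the final state. Key observation: gates 11-14 undo each other exactly, leaving only the rest of the circuit to track.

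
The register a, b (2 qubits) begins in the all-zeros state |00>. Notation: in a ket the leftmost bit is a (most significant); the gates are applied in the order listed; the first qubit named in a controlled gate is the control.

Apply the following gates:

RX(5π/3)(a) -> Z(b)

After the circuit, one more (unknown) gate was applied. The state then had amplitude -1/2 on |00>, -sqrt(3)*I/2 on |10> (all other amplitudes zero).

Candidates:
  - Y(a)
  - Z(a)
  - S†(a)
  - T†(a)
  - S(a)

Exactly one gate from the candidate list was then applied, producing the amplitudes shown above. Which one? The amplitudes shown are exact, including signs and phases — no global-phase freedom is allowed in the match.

The unique candidate consistent with the amplitudes is Y(a).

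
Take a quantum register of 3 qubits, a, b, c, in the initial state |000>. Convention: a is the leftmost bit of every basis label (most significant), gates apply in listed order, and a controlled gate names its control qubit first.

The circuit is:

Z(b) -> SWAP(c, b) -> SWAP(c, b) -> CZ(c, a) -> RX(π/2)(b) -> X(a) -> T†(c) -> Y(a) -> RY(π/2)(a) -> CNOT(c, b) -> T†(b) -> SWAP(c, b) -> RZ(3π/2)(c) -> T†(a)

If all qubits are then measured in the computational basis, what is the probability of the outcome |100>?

Outcome |100> occurs with probability 1/4. Key observation: gates 2-3 undo each other exactly, leaving only the rest of the circuit to track.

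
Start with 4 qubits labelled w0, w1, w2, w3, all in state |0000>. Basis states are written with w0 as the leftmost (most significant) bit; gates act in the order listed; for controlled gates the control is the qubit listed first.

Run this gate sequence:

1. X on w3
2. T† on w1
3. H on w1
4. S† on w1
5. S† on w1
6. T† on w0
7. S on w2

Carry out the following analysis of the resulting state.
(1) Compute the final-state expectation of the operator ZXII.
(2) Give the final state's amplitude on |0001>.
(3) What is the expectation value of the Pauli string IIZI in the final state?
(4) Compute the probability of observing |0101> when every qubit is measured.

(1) The expectation value of ZXII is -1.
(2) The final state's coefficient on |0001> equals sqrt(2)/2.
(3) The observable IIZI averages to 1.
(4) The probability of measuring |0101> is 1/2.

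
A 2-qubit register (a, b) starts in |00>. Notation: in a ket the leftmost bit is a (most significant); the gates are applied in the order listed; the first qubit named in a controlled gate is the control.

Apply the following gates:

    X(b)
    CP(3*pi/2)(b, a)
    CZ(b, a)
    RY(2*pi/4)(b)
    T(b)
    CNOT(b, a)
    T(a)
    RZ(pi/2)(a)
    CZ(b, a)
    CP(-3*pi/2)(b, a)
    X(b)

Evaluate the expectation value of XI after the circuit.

In the final state, XI has expectation 0.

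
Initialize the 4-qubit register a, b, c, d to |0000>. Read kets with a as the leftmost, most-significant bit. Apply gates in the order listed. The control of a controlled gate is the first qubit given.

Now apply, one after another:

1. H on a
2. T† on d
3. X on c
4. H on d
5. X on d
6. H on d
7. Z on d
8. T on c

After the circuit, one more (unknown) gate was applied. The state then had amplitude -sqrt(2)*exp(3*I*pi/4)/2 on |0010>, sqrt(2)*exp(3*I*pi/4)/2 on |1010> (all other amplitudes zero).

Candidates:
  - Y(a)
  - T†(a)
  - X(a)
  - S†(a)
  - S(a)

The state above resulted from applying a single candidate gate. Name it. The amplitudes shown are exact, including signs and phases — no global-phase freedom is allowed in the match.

It was Y(a) that produced the state shown. Key observation: the block from step 4 through step 7 cancels to the identity and can be dropped.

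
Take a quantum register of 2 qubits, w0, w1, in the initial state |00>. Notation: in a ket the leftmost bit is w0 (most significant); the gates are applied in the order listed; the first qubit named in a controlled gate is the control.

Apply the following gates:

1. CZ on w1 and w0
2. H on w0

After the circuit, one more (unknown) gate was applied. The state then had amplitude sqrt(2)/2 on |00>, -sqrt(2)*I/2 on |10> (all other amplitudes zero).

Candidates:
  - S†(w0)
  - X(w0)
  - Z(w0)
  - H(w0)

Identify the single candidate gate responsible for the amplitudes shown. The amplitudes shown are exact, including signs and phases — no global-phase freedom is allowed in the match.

The applied gate was S†(w0).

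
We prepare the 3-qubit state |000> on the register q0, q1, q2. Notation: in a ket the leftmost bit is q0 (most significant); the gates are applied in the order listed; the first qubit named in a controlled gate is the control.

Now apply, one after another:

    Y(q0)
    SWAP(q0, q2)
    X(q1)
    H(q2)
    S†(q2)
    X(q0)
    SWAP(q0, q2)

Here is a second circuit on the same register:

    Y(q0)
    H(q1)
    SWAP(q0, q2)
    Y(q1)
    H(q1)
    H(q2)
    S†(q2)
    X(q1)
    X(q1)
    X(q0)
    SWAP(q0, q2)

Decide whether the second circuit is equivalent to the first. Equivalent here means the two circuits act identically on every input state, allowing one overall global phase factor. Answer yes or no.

No, they are not equivalent — no single phase factor reconciles the two unitaries.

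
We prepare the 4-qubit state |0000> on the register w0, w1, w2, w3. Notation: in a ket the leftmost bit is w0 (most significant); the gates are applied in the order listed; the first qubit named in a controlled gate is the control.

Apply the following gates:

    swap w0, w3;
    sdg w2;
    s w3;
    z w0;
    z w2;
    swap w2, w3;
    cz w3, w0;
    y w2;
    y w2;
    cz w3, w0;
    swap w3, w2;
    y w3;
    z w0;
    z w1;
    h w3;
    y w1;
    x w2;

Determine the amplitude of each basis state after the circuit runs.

After the circuit, the state carries amplitude -sqrt(2)/2 on |0110>, sqrt(2)/2 on |0111>, and 0 on every other basis state. Key observation: gates 7-10 undo each other exactly, leaving only the rest of the circuit to track.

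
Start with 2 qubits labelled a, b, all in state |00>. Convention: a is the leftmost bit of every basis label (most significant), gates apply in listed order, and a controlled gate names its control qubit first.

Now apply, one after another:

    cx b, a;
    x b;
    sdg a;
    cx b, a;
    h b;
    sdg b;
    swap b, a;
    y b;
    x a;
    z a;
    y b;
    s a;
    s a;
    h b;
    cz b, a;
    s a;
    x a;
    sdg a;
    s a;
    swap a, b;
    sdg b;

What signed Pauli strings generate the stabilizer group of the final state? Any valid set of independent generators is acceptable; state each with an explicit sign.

The final state is stabilized by the group generated by +XZ, -ZY; other independent generating sets are equally valid.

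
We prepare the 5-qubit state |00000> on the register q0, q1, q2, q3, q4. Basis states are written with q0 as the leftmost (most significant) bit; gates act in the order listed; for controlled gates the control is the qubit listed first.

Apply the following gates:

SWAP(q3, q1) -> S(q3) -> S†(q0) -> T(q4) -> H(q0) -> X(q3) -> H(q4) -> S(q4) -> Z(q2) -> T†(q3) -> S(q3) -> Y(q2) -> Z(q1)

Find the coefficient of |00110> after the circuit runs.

The amplitude on |00110> is exp(3*I*pi/4)/2.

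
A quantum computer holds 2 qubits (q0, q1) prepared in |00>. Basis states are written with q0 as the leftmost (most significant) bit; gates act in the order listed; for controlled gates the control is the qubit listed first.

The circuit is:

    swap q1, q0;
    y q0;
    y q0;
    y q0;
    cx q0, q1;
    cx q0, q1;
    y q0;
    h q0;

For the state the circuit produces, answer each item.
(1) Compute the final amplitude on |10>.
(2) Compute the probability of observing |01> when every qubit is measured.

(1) The final state's coefficient on |10> equals sqrt(2)/2.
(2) Outcome |01> occurs with probability 0.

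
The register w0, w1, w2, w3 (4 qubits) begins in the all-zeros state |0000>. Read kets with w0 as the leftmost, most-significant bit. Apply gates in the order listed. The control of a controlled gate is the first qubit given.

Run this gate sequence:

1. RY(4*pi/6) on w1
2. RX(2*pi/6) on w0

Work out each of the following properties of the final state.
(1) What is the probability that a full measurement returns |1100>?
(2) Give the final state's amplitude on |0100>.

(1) A full measurement returns |1100> with probability 3/16.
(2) |0100> carries amplitude 3/4 in the final state.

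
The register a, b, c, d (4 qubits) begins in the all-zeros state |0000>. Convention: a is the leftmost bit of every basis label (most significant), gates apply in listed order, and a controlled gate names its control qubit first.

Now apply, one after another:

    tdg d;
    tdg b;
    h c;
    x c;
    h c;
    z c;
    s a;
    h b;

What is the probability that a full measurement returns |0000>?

Outcome |0000> occurs with probability 1/2.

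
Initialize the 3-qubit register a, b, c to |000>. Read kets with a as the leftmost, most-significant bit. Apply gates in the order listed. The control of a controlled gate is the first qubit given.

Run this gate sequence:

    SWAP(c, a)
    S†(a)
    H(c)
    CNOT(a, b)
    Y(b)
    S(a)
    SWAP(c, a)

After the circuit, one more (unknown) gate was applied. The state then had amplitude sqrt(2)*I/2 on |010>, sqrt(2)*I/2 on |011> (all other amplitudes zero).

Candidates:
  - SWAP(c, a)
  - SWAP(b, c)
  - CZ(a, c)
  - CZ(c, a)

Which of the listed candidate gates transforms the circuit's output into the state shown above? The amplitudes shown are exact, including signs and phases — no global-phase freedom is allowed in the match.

The unique candidate consistent with the amplitudes is SWAP(c, a).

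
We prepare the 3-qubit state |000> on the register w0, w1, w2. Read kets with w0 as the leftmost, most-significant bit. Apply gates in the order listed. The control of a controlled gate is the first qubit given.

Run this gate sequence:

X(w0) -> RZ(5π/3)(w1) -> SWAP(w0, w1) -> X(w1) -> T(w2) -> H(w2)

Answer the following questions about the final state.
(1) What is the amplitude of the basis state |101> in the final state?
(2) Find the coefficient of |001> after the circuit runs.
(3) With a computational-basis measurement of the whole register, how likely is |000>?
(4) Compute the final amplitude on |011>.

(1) The final state's coefficient on |101> equals 0.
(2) |001> carries amplitude -sqrt(2)*exp(I*pi/6)/2 in the final state.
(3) A full measurement returns |000> with probability 1/2.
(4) The amplitude on |011> is 0.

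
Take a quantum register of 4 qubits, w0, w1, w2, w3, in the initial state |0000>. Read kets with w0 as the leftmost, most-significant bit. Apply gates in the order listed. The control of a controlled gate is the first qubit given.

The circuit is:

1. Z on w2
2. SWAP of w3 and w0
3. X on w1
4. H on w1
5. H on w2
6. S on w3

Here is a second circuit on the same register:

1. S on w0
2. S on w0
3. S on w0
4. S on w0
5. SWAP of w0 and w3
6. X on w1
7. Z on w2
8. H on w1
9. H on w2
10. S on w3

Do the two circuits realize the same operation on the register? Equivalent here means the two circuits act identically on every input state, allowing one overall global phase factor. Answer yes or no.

Yes: on every input state the two circuits agree up to one overall phase factor.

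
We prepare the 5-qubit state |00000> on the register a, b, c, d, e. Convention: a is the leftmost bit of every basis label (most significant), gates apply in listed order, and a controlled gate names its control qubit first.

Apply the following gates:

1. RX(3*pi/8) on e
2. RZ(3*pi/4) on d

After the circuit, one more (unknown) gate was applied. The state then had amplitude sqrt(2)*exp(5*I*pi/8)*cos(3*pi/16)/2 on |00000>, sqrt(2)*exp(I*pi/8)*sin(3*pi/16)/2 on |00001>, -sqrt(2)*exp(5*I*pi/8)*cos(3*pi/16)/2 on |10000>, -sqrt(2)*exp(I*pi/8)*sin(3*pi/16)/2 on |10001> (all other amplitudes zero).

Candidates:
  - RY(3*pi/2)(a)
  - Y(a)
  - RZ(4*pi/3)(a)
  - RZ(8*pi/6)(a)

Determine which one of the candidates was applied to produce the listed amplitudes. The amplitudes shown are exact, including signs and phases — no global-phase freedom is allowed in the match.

The unique candidate consistent with the amplitudes is RY(3*pi/2)(a).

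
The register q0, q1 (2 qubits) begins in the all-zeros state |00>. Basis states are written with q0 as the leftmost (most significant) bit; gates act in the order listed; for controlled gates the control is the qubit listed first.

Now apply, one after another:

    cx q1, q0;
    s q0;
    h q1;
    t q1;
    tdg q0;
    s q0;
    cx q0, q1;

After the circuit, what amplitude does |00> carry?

|00> carries amplitude sqrt(2)/2 in the final state.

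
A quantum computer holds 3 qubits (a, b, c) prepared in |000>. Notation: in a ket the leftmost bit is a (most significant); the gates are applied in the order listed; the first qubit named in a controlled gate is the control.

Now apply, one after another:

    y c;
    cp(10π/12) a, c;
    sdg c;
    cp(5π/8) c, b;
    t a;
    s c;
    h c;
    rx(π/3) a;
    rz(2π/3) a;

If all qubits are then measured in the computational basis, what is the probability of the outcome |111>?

A full measurement returns |111> with probability 0.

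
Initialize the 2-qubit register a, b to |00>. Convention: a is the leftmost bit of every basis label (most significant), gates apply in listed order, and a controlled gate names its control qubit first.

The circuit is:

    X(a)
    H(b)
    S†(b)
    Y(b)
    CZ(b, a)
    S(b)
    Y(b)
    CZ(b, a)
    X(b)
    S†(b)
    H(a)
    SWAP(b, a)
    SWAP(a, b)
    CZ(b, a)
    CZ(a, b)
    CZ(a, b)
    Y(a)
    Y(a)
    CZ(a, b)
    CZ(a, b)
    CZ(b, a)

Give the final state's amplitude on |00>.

The final state's coefficient on |00> equals I/2.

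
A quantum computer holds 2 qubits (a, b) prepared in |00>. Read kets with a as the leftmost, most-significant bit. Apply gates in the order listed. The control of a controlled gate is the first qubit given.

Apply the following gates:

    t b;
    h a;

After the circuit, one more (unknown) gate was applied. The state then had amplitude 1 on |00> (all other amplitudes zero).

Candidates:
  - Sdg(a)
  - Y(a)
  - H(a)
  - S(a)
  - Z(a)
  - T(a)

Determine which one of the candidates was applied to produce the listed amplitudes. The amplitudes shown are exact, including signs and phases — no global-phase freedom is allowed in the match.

It was H(a) that produced the state shown.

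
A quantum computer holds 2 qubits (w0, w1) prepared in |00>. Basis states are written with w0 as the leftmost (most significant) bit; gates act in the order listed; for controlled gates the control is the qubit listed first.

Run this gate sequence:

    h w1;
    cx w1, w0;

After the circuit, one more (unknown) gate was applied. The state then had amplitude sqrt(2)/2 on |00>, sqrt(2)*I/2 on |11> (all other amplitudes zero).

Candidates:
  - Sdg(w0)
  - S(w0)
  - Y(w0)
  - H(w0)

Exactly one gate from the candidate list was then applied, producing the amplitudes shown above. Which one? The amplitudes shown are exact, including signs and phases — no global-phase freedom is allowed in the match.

The unique candidate consistent with the amplitudes is S(w0).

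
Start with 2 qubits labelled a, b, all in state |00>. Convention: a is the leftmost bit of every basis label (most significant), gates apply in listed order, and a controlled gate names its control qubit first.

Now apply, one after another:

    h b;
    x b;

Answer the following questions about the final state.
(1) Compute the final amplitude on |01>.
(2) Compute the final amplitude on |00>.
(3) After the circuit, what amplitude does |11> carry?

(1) The amplitude on |01> is sqrt(2)/2.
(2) The amplitude on |00> is sqrt(2)/2.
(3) The amplitude on |11> is 0.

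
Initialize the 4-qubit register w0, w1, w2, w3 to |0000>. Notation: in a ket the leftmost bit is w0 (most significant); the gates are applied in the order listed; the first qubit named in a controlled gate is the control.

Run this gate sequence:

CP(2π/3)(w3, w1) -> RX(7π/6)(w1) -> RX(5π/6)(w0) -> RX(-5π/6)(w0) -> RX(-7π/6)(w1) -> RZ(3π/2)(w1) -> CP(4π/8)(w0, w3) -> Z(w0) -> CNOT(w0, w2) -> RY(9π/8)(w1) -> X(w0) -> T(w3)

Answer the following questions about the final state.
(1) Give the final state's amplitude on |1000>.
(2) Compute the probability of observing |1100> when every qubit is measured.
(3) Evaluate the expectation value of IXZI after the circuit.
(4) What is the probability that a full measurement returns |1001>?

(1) |1000> carries amplitude exp(I*pi/4)*sin(pi/16) in the final state.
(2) A full measurement returns |1100> with probability sin(7*pi/16)**2.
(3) The observable IXZI averages to -sqrt(2 - sqrt(2))/2.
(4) The probability of measuring |1001> is 0.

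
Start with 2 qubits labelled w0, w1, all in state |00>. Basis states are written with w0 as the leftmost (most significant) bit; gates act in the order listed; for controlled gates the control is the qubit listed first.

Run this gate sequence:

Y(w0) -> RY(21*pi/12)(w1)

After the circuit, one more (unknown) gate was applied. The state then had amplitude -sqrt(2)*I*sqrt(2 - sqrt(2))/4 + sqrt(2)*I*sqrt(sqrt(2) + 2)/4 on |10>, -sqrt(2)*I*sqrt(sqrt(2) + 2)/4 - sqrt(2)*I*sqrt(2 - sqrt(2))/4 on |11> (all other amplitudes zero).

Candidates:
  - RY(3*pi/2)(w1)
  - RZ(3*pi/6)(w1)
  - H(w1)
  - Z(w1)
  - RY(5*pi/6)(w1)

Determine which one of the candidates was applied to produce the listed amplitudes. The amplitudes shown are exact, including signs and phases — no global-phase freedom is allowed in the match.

The unique candidate consistent with the amplitudes is RY(3*pi/2)(w1).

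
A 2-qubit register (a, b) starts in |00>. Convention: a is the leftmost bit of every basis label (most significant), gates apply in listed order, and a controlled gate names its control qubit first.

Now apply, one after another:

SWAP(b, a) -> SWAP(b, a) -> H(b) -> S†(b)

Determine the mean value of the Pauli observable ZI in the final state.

The expectation value of ZI is 1. Key observation: gates 1-2 undo each other exactly, leaving only the rest of the circuit to track.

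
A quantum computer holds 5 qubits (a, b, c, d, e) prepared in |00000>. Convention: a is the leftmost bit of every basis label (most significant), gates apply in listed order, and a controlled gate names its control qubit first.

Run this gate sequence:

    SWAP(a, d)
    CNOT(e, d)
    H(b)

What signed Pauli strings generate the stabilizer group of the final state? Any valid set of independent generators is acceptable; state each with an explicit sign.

The final state is stabilized by the group generated by +IXIII, +ZIIII, +IIZII, +IIIZI, +IIIIZ; other independent generating sets are equally valid.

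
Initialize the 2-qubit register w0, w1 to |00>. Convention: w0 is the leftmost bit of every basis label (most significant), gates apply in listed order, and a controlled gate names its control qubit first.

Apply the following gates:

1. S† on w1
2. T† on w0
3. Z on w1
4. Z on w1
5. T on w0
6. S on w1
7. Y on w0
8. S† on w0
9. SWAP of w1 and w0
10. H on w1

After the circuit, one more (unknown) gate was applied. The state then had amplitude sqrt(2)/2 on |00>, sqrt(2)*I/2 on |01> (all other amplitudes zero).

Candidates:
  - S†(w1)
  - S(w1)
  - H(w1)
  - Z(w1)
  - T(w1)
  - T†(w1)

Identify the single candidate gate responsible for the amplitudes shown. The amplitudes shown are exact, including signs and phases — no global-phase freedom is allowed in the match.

It was S†(w1) that produced the state shown. Key observation: the block from step 1 through step 6 cancels to the identity and can be dropped.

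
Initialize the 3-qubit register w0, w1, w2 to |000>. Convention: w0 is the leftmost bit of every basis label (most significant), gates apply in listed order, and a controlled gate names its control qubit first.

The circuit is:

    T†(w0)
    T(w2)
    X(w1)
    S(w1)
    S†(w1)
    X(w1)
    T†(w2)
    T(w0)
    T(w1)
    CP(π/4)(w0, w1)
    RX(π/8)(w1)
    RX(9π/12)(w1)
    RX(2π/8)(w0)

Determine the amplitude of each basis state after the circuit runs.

The final amplitudes are -sin(pi/16)/2 - sqrt(2)*sin(pi/16)/4 + sqrt(1/2 - sqrt(2)/4)*sqrt(sqrt(2)/4 + 1/2)*cos(pi/16) on |000>, 0 on |001>, -I*cos(pi/16)/2 - sqrt(2)*I*cos(pi/16)/4 - I*sqrt(1/2 - sqrt(2)/4)*sqrt(sqrt(2)/4 + 1/2)*sin(pi/16) on |010>, 0 on |011>, -I*cos(pi/16)/2 + I*sqrt(1/2 - sqrt(2)/4)*sqrt(sqrt(2)/4 + 1/2)*sin(pi/16) + sqrt(2)*I*cos(pi/16)/4 on |100>, 0 on |101>, -sqrt(1/2 - sqrt(2)/4)*sqrt(sqrt(2)/4 + 1/2)*cos(pi/16) - sin(pi/16)/2 + sqrt(2)*sin(pi/16)/4 on |110>, 0 on |111>.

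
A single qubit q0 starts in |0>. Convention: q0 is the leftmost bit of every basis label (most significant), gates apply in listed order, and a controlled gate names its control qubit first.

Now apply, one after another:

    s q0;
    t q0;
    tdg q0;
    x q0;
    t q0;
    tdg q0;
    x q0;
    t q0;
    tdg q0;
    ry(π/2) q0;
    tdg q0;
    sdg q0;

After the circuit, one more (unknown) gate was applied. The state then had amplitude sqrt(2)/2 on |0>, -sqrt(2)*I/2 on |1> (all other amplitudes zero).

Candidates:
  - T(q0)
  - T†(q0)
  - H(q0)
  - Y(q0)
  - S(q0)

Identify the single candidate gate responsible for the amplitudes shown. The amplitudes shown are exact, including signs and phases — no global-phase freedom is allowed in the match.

The unique candidate consistent with the amplitudes is T(q0).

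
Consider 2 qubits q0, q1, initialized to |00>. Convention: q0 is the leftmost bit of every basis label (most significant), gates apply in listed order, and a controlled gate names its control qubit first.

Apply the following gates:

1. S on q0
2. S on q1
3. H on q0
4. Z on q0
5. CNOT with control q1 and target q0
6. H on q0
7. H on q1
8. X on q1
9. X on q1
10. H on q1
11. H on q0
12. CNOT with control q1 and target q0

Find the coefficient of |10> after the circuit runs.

The amplitude on |10> is -sqrt(2)/2. Key observation: steps 5-12 multiply out to the identity, so the circuit reduces to the remaining gates.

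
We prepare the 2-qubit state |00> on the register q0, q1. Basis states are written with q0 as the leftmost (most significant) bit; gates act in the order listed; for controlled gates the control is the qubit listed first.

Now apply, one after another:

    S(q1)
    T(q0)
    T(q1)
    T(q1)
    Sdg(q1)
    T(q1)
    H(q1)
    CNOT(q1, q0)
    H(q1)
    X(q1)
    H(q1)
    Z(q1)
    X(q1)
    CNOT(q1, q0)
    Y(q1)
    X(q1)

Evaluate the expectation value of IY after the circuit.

The expectation value of IY is 0.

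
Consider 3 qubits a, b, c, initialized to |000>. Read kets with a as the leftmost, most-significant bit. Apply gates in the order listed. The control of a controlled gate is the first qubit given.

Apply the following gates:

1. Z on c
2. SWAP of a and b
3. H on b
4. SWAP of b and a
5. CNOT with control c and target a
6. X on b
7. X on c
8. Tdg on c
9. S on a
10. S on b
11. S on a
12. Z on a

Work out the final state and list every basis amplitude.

After the circuit, the state carries amplitude sqrt(2)*exp(I*pi/4)/2 on |011>, sqrt(2)*exp(I*pi/4)/2 on |111>, and 0 on every other basis state.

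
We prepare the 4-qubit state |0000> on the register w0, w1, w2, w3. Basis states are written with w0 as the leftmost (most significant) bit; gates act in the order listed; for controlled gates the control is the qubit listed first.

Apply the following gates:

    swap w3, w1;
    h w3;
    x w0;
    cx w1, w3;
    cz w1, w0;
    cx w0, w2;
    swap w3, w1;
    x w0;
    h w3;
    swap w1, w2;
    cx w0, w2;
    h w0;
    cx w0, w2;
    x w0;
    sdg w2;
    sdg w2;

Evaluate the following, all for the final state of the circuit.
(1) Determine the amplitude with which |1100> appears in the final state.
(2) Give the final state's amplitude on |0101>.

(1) The final state's coefficient on |1100> equals sqrt(2)/4.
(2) The amplitude on |0101> is sqrt(2)/4.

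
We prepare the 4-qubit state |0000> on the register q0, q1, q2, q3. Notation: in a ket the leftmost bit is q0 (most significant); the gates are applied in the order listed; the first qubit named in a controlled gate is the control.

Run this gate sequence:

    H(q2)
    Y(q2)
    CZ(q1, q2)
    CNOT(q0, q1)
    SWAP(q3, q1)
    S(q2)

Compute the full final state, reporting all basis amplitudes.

The resulting statevector has amplitude -sqrt(2)*I/2 on |0000>, -sqrt(2)/2 on |0010>, and 0 on every other basis state.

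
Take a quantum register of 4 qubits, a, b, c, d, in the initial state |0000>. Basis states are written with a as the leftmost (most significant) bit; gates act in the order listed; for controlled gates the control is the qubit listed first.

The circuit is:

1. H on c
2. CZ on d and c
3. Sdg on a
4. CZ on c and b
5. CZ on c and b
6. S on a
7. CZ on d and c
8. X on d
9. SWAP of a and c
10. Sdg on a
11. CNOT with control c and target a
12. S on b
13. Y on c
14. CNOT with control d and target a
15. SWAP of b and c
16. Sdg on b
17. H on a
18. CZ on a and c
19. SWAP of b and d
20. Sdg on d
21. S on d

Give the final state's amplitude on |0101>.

|0101> carries amplitude 1/2 - I/2 in the final state.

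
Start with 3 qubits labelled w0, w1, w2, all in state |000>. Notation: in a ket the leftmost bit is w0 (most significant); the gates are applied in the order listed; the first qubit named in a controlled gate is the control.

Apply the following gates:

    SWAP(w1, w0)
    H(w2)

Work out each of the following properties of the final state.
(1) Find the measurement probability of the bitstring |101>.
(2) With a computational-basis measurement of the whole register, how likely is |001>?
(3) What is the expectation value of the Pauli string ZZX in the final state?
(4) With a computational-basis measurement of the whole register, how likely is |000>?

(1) The probability of measuring |101> is 0.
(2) Outcome |001> occurs with probability 1/2.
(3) In the final state, ZZX has expectation 1.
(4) A full measurement returns |000> with probability 1/2.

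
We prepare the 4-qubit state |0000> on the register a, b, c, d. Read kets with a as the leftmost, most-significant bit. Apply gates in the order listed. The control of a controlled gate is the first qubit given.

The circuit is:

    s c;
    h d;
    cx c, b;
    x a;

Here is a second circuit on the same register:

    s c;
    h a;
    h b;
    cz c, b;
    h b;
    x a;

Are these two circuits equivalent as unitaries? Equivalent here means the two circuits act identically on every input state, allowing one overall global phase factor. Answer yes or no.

No: there is an input state on which the two circuits produce genuinely different outputs (not merely differing by a phase).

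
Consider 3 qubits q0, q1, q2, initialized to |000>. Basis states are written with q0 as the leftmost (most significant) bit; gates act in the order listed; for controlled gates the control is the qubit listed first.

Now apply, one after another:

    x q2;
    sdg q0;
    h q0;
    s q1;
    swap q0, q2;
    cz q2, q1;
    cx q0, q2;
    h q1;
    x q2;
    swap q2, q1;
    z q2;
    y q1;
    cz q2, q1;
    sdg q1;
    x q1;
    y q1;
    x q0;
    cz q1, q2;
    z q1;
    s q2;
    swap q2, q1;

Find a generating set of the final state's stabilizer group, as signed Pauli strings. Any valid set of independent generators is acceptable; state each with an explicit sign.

The final state is stabilized by the group generated by -IYI, +IIY, +ZII; other independent generating sets are equally valid.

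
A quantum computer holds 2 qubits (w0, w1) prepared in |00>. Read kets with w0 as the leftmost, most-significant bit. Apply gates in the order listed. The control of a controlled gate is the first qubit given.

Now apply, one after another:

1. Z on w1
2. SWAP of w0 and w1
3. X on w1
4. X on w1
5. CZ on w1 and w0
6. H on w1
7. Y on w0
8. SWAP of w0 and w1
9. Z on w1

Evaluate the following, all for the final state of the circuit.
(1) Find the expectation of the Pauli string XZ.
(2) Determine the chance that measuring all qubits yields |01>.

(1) The observable XZ averages to -1.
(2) A full measurement returns |01> with probability 1/2.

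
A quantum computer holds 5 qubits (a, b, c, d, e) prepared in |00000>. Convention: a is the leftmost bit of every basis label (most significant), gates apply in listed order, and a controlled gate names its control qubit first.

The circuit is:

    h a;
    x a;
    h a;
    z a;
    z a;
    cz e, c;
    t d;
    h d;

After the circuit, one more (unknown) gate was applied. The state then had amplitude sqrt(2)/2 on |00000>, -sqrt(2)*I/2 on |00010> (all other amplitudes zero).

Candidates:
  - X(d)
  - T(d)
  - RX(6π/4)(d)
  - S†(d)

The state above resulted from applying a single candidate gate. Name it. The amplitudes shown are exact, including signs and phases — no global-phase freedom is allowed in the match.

It was S†(d) that produced the state shown.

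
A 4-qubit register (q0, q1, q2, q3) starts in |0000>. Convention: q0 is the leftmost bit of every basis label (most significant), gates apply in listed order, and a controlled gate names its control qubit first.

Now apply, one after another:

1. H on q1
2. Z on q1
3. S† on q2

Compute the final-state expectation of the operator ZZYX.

The observable ZZYX averages to 0.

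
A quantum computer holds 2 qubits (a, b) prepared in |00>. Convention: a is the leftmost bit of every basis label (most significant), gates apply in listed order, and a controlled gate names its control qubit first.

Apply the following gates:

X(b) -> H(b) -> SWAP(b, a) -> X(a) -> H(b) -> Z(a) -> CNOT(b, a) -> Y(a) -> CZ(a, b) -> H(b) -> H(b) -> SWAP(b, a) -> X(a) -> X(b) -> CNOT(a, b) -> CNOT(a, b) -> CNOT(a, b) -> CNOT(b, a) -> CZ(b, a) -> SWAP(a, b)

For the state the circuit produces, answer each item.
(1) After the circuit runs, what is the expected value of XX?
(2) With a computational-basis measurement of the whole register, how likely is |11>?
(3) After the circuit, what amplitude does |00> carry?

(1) The observable XX averages to -1.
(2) A full measurement returns |11> with probability 1/4.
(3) |00> carries amplitude I/2 in the final state.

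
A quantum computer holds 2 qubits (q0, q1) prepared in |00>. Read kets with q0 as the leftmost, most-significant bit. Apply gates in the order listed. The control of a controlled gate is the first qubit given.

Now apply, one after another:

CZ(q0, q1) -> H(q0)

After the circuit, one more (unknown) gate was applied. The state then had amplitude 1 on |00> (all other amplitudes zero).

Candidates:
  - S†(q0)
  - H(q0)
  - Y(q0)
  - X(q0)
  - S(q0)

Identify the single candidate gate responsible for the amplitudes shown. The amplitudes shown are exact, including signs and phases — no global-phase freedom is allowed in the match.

The applied gate was H(q0).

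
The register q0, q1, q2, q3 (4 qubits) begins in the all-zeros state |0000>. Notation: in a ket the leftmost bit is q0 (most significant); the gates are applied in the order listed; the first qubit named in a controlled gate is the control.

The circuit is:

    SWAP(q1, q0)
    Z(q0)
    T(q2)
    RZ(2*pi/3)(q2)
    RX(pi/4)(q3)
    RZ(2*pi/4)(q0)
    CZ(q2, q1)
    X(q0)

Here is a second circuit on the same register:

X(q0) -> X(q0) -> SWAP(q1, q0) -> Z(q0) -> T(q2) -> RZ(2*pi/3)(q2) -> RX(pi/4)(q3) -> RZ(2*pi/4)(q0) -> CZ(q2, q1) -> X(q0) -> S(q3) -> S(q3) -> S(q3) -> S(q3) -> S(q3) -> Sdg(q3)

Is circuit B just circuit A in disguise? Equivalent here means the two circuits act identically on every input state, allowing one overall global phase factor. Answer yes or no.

Yes — the two circuits implement the same unitary up to a global phase.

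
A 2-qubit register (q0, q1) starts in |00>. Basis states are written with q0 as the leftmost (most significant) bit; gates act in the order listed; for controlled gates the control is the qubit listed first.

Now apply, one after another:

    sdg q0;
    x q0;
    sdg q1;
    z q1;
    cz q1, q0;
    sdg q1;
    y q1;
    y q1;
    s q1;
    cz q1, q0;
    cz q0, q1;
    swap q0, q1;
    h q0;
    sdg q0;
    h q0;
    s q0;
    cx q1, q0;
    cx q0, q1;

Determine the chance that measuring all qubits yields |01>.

A full measurement returns |01> with probability 1/2. Key observation: steps 5-10 multiply out to the identity, so the circuit reduces to the remaining gates.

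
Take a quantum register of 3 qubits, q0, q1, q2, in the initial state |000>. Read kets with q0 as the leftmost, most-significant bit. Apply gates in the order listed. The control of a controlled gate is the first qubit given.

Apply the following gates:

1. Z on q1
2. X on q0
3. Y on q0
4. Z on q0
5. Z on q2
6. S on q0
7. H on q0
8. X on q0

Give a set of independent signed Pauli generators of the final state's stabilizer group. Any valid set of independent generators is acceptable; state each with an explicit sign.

One valid set of independent stabilizer generators is +XII, +IZI, +IIZ (any independent generating set of the same group is equally correct).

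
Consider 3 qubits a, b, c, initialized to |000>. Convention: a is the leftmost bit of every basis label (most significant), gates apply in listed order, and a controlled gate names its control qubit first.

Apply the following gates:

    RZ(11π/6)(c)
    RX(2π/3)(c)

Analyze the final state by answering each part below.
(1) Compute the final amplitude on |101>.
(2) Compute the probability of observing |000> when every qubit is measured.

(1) |101> carries amplitude 0 in the final state.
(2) The probability of measuring |000> is 1/4.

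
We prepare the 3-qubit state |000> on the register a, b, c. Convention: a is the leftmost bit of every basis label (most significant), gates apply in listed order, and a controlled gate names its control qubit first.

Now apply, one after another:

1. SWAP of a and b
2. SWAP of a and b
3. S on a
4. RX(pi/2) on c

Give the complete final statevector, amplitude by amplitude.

The final amplitudes are sqrt(2)/2 on |000>, -sqrt(2)*I/2 on |001>, and 0 on every other basis state.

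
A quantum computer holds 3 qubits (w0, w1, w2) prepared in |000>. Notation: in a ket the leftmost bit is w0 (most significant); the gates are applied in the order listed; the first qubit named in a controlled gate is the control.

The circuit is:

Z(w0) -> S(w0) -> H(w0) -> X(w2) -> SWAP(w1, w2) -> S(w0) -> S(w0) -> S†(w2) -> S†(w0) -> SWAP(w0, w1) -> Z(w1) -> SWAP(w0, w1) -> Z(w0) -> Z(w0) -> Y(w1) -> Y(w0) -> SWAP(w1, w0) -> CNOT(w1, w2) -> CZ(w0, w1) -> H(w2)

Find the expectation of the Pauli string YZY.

The observable YZY averages to 0.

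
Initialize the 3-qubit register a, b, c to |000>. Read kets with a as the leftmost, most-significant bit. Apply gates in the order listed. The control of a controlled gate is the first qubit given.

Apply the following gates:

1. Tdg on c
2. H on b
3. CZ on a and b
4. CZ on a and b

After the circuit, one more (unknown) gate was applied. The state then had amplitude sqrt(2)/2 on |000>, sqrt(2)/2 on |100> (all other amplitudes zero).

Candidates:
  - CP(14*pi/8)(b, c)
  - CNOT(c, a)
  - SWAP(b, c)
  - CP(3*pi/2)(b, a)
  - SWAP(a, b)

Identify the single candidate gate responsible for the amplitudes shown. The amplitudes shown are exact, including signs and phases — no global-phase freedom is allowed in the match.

The applied gate was SWAP(a, b).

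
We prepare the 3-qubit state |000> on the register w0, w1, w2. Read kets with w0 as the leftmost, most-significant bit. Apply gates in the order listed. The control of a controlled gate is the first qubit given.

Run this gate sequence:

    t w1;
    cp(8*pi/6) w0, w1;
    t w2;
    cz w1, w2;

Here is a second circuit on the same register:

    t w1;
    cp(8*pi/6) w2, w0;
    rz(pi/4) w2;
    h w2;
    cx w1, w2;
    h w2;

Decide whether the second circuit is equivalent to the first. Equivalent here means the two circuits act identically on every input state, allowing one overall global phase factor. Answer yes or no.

No, they are not equivalent — no single phase factor reconciles the two unitaries.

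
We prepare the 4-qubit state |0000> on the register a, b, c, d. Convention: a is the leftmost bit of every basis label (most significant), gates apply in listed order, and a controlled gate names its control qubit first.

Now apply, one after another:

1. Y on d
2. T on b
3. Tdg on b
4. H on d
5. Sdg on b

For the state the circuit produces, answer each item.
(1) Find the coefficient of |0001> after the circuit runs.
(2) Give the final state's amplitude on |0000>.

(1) The amplitude on |0001> is -sqrt(2)*I/2.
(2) The amplitude on |0000> is sqrt(2)*I/2.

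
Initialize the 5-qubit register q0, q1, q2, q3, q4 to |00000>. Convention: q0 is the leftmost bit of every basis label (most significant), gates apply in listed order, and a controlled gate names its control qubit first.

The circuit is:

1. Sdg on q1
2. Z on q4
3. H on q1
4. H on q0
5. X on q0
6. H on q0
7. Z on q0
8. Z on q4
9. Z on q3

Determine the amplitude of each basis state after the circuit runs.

After the circuit, the state carries amplitude sqrt(2)/2 on |00000>, sqrt(2)/2 on |01000>, and 0 on every other basis state. Key observation: gates 4-7 undo each other exactly, leaving only the rest of the circuit to track.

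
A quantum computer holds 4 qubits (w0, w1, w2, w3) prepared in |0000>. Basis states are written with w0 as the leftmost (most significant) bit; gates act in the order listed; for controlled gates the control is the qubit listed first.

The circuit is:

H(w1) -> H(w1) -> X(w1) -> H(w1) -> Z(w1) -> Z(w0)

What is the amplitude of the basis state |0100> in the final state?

|0100> carries amplitude sqrt(2)/2 in the final state. Key observation: gates 2-5 undo each other exactly, leaving only the rest of the circuit to track.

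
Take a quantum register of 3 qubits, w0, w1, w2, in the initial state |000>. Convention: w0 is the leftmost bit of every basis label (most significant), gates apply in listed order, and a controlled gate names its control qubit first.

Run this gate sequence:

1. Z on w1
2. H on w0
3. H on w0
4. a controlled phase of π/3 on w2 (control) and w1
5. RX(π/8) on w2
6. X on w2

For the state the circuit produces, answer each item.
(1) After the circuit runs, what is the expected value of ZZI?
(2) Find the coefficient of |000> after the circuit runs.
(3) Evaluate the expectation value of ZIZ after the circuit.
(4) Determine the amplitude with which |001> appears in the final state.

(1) The expectation value of ZZI is 1. Key observation: gates 2-3 undo each other exactly, leaving only the rest of the circuit to track.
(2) The amplitude on |000> is -I*sin(pi/16).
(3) In the final state, ZIZ has expectation -sqrt(sqrt(2) + 2)/2.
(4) The amplitude on |001> is cos(pi/16).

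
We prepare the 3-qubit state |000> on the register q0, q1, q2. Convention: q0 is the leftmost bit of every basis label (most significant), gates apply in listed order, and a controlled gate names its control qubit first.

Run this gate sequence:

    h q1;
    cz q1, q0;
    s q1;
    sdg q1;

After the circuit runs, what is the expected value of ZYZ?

In the final state, ZYZ has expectation 0. Key observation: gates 3-4 undo each other exactly, leaving only the rest of the circuit to track.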